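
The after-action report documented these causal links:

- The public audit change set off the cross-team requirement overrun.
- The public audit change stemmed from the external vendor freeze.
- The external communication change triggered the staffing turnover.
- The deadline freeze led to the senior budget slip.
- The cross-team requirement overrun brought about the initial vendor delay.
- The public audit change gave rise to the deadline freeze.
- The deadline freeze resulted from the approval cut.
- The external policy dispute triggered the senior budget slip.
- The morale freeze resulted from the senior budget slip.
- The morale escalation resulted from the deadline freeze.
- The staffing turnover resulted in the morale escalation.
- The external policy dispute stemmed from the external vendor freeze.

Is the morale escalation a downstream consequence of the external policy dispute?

The external policy dispute leads to the senior budget slip, the morale freeze; the morale escalation is not among them.

No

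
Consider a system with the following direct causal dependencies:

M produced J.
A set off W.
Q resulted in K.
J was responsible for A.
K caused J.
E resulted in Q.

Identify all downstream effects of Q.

Direct effects: K.
2 steps out: J.
3 steps out: A.
4 steps out: W.
Not reachable from it: E, M.

A, J, K, W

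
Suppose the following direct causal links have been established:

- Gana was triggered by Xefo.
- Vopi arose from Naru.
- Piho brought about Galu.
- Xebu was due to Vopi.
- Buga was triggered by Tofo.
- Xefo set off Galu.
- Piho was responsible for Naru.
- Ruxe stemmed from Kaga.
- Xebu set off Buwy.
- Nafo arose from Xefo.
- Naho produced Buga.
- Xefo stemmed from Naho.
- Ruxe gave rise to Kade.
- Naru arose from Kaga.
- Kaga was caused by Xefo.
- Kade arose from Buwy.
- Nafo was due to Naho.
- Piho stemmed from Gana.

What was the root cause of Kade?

Naho

Tracing upstream from Kade: Kade ← Ruxe ← Kaga ← Xefo ← Naho.
Naho has no stated cause, so it is the root.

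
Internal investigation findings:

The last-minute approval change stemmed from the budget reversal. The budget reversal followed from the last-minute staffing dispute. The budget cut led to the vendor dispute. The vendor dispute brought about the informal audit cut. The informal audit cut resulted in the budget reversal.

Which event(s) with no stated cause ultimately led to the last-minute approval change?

Tracing upstream from the last-minute approval change: the last-minute approval change ← the budget reversal ← the informal audit cut ← the vendor dispute ← the budget cut.
A separate upstream branch: the last-minute approval change ← the budget reversal ← the last-minute staffing dispute.
Each of those chain origins has no stated cause.

the budget cut, the last-minute staffing dispute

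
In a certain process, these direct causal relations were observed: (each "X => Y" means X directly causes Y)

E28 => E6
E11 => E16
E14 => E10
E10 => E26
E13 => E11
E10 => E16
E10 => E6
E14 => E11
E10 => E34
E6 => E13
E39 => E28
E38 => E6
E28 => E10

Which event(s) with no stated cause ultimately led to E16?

E14, E38, E39

Tracing upstream from E16: E16 ← E10 ← E28 ← E39.
A separate upstream branch: E16 ← E11 ← E13 ← E6 ← E38.
A separate upstream branch: E16 ← E10 ← E14.
Each of those chain origins has no stated cause.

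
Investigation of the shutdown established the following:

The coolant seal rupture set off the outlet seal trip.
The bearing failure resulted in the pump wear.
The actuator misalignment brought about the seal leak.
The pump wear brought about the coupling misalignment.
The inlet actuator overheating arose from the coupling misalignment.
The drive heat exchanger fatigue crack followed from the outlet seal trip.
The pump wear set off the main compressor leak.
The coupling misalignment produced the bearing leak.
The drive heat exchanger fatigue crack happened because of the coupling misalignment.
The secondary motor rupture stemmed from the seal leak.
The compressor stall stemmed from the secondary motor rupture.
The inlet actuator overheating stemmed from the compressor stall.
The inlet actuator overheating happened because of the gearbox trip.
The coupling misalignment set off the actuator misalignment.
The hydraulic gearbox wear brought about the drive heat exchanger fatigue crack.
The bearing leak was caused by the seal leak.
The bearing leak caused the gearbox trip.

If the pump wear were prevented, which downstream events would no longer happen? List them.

Downstream of the pump wear: the main compressor leak, the coupling misalignment, the actuator misalignment, the seal leak, the bearing leak, the secondary motor rupture, the gearbox trip, the drive heat exchanger fatigue crack, the compressor stall, the inlet actuator overheating.
Of those, still caused via another path: the drive heat exchanger fatigue crack.
The remainder have no surviving cause.

the actuator misalignment, the bearing leak, the compressor stall, the coupling misalignment, the gearbox trip, the inlet actuator overheating, the main compressor leak, the seal leak, the secondary motor rupture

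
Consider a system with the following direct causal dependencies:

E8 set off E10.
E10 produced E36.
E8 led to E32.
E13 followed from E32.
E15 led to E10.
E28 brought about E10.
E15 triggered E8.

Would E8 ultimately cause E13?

There is a causal chain: E8 → E32 → E13.

Yes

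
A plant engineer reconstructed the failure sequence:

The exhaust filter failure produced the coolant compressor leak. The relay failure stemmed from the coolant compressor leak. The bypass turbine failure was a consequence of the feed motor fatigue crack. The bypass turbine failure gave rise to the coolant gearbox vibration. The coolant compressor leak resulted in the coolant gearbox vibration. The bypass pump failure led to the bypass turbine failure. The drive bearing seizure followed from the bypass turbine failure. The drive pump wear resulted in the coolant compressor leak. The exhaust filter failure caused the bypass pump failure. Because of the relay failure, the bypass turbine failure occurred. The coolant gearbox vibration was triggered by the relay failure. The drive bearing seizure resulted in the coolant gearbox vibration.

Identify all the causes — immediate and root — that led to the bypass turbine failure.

Immediate causes of the bypass turbine failure: the bypass pump failure, the feed motor fatigue crack, the relay failure.
Further upstream: the exhaust filter failure, the drive pump wear, the coolant compressor leak.

the bypass pump failure, the coolant compressor leak, the drive pump wear, the exhaust filter failure, the feed motor fatigue crack, the relay failure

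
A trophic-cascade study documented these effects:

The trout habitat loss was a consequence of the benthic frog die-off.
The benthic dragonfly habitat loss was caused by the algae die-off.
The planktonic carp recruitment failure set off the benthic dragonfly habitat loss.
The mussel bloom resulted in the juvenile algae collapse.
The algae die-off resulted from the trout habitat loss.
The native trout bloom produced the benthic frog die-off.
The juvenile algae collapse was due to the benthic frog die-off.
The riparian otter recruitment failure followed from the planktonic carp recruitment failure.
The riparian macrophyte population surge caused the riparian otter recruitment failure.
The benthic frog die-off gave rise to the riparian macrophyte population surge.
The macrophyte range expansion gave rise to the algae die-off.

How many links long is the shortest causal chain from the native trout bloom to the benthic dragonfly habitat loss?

4

Shortest chain: the native trout bloom → the benthic frog die-off → the trout habitat loss → the algae die-off → the benthic dragonfly habitat loss.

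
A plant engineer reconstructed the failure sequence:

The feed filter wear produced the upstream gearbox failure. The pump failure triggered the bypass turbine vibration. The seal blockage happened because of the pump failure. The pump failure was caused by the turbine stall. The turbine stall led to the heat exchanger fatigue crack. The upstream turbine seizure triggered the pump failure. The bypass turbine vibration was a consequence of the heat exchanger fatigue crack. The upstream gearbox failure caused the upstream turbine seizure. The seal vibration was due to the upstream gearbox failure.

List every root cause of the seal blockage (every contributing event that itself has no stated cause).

Tracing upstream from the seal blockage: the seal blockage ← the pump failure ← the turbine stall.
A separate upstream branch: the seal blockage ← the pump failure ← the upstream turbine seizure ← the upstream gearbox failure ← the feed filter wear.
Each of those chain origins has no stated cause.

the feed filter wear, the turbine stall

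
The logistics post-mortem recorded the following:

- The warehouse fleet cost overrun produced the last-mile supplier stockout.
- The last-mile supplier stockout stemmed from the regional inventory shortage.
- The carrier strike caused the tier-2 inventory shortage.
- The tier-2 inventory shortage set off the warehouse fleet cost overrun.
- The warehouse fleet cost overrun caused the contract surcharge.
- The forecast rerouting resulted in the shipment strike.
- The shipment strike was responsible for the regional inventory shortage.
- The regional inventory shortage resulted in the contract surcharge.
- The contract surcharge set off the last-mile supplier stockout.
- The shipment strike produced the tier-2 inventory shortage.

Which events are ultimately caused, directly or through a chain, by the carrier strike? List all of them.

Direct effects: the tier-2 inventory shortage.
2 steps out: the warehouse fleet cost overrun.
3 steps out: the contract surcharge, the last-mile supplier stockout.
Not reachable from it: the forecast rerouting, the shipment strike, the regional inventory shortage.

the contract surcharge, the last-mile supplier stockout, the tier-2 inventory shortage, the warehouse fleet cost overrun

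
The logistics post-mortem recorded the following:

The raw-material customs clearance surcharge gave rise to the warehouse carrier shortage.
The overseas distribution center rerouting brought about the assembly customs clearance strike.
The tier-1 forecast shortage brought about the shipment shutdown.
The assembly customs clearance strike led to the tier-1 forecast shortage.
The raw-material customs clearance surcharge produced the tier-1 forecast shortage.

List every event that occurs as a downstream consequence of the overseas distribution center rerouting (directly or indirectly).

the assembly customs clearance strike, the shipment shutdown, the tier-1 forecast shortage

Direct effects: the assembly customs clearance strike.
2 steps out: the tier-1 forecast shortage.
3 steps out: the shipment shutdown.
Not reachable from it: the raw-material customs clearance surcharge, the warehouse carrier shortage.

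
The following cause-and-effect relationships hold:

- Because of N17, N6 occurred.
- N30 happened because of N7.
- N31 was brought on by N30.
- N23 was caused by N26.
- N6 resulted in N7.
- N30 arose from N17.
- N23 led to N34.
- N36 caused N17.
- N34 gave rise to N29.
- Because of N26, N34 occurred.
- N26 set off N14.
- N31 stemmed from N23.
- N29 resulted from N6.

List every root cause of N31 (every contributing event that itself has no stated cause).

N26, N36

Tracing upstream from N31: N31 ← N23 ← N26.
A separate upstream branch: N31 ← N30 ← N17 ← N36.
Each of those chain origins has no stated cause.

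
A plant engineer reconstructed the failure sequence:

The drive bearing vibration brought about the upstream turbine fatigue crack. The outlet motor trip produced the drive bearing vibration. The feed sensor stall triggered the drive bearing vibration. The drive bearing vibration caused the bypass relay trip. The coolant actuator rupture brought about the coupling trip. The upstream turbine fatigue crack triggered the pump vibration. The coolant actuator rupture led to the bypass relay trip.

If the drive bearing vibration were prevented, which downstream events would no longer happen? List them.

the pump vibration, the upstream turbine fatigue crack

Downstream of the drive bearing vibration: the upstream turbine fatigue crack, the pump vibration, the bypass relay trip.
Of those, still caused via another path: the bypass relay trip.
The remainder have no surviving cause.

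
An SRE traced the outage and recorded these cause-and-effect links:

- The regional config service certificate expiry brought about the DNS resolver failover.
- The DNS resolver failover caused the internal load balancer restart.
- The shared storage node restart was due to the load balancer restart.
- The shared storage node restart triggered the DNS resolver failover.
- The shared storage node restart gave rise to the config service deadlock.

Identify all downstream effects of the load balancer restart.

the DNS resolver failover, the config service deadlock, the internal load balancer restart, the shared storage node restart

Direct effects: the shared storage node restart.
2 steps out: the DNS resolver failover, the config service deadlock.
3 steps out: the internal load balancer restart.
Not reachable from it: the regional config service certificate expiry.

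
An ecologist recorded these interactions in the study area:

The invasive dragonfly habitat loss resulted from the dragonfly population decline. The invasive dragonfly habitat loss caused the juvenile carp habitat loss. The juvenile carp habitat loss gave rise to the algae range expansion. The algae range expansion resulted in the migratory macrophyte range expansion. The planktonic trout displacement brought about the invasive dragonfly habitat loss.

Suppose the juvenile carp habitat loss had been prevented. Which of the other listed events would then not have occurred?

Downstream of the juvenile carp habitat loss: the algae range expansion, the migratory macrophyte range expansion.

the algae range expansion, the migratory macrophyte range expansion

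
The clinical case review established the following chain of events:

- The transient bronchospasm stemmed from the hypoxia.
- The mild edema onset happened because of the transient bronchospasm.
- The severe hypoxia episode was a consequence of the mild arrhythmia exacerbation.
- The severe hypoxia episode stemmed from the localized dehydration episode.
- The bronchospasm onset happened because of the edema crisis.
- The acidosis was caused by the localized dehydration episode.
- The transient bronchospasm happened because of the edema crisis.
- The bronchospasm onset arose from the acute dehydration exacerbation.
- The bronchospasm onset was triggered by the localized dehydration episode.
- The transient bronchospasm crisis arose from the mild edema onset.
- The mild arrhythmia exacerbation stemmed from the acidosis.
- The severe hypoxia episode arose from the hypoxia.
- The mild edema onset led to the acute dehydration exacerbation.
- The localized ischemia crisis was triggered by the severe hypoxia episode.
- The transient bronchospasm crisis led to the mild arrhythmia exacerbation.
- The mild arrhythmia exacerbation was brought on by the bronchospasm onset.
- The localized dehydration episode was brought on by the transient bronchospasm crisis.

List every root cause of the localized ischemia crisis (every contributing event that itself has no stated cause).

the edema crisis, the hypoxia

Tracing upstream from the localized ischemia crisis: the localized ischemia crisis ← the severe hypoxia episode ← the hypoxia.
A separate upstream branch: the localized ischemia crisis ← the severe hypoxia episode ← the mild arrhythmia exacerbation ← the bronchospasm onset ← the edema crisis.
Each of those chain origins has no stated cause.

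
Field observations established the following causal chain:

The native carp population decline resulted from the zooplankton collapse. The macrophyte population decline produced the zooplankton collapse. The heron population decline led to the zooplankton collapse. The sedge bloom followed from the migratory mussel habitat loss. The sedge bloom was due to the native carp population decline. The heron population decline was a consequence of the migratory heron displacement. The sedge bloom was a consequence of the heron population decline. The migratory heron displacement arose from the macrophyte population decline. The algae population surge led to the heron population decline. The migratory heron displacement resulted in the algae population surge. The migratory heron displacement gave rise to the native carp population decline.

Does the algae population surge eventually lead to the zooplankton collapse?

There is a causal chain: the algae population surge → the heron population decline → the zooplankton collapse.

Yes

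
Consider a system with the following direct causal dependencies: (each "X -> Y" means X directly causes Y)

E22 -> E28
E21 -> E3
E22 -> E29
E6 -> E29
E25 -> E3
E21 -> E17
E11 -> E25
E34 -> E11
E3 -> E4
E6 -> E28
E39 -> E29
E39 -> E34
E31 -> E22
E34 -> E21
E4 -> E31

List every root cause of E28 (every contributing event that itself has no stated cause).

E39, E6

Tracing upstream from E28: E28 ← E22 ← E31 ← E4 ← E3 ← E21 ← E34 ← E39.
A separate upstream branch: E28 ← E6.
Each of those chain origins has no stated cause.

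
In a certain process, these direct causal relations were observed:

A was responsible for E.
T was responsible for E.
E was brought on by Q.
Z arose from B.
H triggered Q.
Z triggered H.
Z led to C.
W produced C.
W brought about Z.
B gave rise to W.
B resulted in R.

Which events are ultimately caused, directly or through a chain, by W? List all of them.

C, E, H, Q, Z

Direct effects: Z, C.
2 steps out: H.
3 steps out: Q.
4 steps out: E.
Not reachable from it: B, R, T, A.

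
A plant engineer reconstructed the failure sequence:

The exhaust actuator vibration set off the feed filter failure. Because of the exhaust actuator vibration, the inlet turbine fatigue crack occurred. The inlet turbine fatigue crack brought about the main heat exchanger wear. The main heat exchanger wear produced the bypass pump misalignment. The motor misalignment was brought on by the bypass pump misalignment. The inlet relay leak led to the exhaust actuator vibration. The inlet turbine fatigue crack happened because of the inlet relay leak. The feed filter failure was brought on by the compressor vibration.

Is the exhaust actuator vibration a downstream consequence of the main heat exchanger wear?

The main heat exchanger wear leads to the bypass pump misalignment, the motor misalignment; the exhaust actuator vibration is not among them.

No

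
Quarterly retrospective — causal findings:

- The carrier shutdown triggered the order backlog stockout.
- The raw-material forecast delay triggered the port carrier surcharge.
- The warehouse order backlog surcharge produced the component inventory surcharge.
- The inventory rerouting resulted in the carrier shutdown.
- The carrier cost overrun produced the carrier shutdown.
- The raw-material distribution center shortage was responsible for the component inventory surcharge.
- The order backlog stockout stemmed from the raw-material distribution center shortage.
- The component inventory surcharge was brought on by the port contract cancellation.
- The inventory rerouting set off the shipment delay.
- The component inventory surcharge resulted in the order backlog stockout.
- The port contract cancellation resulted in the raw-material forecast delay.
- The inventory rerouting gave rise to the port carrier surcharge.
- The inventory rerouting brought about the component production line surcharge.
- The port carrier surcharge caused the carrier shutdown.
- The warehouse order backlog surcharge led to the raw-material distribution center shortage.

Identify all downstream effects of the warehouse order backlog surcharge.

Direct effects: the raw-material distribution center shortage, the component inventory surcharge.
2 steps out: the order backlog stockout.
Not reachable from it: the inventory rerouting, the port contract cancellation, the raw-material forecast delay, the component production line surcharge, the shipment delay, the port carrier surcharge, the carrier cost overrun, the carrier shutdown.

the component inventory surcharge, the order backlog stockout, the raw-material distribution center shortage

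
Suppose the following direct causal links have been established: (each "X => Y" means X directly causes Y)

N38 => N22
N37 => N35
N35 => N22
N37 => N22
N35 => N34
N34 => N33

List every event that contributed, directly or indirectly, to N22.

N35, N37, N38

Immediate causes of N22: N37, N35, N38.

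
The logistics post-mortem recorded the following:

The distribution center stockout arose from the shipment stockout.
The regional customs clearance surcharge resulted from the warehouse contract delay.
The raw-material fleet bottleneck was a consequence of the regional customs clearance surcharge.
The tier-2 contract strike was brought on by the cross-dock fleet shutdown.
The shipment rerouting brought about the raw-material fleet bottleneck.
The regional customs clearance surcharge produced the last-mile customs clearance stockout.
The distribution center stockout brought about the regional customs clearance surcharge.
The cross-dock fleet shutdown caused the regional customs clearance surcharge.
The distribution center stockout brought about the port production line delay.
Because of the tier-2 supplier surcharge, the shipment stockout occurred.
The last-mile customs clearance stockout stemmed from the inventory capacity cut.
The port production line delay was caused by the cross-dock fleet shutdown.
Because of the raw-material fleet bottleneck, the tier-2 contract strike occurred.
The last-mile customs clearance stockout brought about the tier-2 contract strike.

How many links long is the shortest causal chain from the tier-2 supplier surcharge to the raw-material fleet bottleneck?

Shortest chain: the tier-2 supplier surcharge → the shipment stockout → the distribution center stockout → the regional customs clearance surcharge → the raw-material fleet bottleneck.

4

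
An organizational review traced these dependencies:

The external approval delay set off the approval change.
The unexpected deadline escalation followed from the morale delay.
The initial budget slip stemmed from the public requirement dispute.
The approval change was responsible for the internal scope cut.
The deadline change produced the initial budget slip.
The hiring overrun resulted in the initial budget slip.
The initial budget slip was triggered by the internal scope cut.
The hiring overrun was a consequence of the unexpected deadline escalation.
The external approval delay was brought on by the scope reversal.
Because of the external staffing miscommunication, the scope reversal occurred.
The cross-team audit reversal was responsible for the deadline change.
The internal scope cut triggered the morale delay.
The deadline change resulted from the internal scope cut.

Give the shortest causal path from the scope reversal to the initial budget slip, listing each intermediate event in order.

the scope reversal → the external approval delay
the external approval delay → the approval change
the approval change → the internal scope cut
the internal scope cut → the initial budget slip
Length: 4 steps.

the scope reversal → the external approval delay → the approval change → the internal scope cut → the initial budget slip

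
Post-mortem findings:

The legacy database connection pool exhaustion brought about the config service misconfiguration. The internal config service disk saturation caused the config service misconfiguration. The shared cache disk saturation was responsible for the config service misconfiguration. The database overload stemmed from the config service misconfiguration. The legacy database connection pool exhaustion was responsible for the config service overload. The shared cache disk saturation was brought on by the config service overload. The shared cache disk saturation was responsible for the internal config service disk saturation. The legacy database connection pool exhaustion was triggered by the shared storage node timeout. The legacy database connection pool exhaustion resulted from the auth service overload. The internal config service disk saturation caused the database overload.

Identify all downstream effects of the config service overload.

Direct effects: the shared cache disk saturation.
2 steps out: the internal config service disk saturation, the config service misconfiguration.
3 steps out: the database overload.
Not reachable from it: the shared storage node timeout, the legacy database connection pool exhaustion, the auth service overload.

the config service misconfiguration, the database overload, the internal config service disk saturation, the shared cache disk saturation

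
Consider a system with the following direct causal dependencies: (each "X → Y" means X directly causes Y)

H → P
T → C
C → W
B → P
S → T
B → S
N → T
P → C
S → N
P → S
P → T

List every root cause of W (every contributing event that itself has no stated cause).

B, H

Tracing upstream from W: W ← C ← P ← B.
A separate upstream branch: W ← C ← P ← H.
Each of those chain origins has no stated cause.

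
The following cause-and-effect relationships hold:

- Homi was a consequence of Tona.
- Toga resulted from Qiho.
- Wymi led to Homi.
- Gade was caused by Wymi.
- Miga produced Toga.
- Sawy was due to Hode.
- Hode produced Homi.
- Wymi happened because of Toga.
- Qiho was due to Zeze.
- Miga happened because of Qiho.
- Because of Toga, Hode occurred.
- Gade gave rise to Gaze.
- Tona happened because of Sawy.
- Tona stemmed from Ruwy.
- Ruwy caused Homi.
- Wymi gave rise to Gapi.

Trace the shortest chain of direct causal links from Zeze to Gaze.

Zeze → Qiho
Qiho → Toga
Toga → Wymi
Wymi → Gade
Gade → Gaze
Length: 5 steps.

Zeze → Qiho → Toga → Wymi → Gade → Gaze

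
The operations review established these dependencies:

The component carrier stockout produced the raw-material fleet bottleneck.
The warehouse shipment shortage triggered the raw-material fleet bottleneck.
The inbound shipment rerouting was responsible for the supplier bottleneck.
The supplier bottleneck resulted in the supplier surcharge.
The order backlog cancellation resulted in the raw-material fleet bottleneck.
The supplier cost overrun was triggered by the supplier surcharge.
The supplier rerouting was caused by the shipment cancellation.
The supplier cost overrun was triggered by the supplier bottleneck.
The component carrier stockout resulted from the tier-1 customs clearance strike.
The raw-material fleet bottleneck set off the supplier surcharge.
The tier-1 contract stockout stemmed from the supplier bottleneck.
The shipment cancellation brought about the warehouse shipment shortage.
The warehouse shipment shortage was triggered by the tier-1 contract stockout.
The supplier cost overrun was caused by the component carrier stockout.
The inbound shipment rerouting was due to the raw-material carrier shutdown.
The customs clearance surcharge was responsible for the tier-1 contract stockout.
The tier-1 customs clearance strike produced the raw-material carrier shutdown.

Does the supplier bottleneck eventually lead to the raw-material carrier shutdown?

No

The supplier bottleneck leads to the tier-1 contract stockout, the warehouse shipment shortage, the raw-material fleet bottleneck, the supplier surcharge, the supplier cost overrun; the raw-material carrier shutdown is not among them.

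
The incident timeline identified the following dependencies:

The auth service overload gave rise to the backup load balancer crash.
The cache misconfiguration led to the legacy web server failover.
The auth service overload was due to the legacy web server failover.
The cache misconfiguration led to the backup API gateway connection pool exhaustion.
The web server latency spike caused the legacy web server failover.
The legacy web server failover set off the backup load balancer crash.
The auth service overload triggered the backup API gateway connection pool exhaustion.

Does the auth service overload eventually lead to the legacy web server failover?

The auth service overload leads to the backup load balancer crash, the backup API gateway connection pool exhaustion; the legacy web server failover is not among them.

No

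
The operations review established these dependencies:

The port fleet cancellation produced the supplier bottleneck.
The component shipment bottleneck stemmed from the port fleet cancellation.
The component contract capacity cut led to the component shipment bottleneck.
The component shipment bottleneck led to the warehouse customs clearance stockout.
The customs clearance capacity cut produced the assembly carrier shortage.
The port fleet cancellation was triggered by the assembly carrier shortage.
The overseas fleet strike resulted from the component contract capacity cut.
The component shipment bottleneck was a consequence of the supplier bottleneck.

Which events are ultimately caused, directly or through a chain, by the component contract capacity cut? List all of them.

Direct effects: the component shipment bottleneck, the overseas fleet strike.
2 steps out: the warehouse customs clearance stockout.
Not reachable from it: the customs clearance capacity cut, the assembly carrier shortage, the port fleet cancellation, the supplier bottleneck.

the component shipment bottleneck, the overseas fleet strike, the warehouse customs clearance stockout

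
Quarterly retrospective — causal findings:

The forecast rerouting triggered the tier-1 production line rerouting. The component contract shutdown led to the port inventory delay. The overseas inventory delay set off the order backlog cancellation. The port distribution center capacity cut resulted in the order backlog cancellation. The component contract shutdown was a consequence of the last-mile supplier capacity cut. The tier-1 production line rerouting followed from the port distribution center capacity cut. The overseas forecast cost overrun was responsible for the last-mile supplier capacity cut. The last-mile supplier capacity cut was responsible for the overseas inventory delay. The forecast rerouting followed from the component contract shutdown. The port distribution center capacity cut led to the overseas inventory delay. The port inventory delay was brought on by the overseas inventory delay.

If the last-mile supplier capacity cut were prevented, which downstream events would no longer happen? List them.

the component contract shutdown, the forecast rerouting

Downstream of the last-mile supplier capacity cut: the component contract shutdown, the overseas inventory delay, the port inventory delay, the forecast rerouting, the order backlog cancellation, the tier-1 production line rerouting.
Of those, still caused via another path: the overseas inventory delay, the port inventory delay, the order backlog cancellation, the tier-1 production line rerouting.
The remainder have no surviving cause.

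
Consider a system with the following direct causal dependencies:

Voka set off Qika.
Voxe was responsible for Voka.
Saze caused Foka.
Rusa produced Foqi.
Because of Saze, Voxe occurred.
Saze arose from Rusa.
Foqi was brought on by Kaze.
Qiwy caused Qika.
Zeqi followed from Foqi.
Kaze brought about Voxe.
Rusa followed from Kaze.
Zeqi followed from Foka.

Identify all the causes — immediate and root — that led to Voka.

Immediate cause of Voka: Voxe.
Further upstream: Kaze, Rusa, Saze.

Kaze, Rusa, Saze, Voxe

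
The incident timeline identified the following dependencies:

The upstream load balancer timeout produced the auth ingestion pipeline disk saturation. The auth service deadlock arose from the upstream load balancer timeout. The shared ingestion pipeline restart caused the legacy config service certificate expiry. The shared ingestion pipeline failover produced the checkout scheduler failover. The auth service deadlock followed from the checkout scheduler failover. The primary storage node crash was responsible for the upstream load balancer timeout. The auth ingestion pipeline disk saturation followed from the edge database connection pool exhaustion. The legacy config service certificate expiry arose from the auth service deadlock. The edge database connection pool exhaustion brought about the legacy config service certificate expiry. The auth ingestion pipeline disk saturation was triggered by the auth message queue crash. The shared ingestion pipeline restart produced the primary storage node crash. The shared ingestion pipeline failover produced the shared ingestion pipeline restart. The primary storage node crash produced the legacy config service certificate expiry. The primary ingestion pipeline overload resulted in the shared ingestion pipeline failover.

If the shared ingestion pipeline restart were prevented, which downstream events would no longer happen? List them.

Downstream of the shared ingestion pipeline restart: the primary storage node crash, the upstream load balancer timeout, the auth service deadlock, the legacy config service certificate expiry, the auth ingestion pipeline disk saturation.
Of those, still caused via another path: the auth service deadlock, the legacy config service certificate expiry, the auth ingestion pipeline disk saturation.
The remainder have no surviving cause.

the primary storage node crash, the upstream load balancer timeout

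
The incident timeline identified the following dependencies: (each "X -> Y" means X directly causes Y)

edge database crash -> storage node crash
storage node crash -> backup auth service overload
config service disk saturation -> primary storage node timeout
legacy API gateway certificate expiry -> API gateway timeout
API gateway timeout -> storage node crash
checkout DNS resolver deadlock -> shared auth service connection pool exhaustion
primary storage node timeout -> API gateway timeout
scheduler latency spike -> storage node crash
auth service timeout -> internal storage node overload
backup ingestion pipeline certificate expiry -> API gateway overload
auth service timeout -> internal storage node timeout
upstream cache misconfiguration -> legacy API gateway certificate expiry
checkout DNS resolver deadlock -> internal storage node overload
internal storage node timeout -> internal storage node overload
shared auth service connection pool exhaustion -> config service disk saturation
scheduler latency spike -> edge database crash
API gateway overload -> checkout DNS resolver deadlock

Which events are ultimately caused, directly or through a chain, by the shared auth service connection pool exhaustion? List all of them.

Direct effects: the config service disk saturation.
2 steps out: the primary storage node timeout.
3 steps out: the API gateway timeout.
4 steps out: the storage node crash.
5 steps out: the backup auth service overload.
Not reachable from it: the backup ingestion pipeline certificate expiry, the auth service timeout, the scheduler latency spike, the API gateway overload, the edge database crash, the checkout DNS resolver deadlock, the internal storage node timeout, the internal storage node overload, the upstream cache misconfiguration, the legacy API gateway certificate expiry.

the API gateway timeout, the backup auth service overload, the config service disk saturation, the primary storage node timeout, the storage node crash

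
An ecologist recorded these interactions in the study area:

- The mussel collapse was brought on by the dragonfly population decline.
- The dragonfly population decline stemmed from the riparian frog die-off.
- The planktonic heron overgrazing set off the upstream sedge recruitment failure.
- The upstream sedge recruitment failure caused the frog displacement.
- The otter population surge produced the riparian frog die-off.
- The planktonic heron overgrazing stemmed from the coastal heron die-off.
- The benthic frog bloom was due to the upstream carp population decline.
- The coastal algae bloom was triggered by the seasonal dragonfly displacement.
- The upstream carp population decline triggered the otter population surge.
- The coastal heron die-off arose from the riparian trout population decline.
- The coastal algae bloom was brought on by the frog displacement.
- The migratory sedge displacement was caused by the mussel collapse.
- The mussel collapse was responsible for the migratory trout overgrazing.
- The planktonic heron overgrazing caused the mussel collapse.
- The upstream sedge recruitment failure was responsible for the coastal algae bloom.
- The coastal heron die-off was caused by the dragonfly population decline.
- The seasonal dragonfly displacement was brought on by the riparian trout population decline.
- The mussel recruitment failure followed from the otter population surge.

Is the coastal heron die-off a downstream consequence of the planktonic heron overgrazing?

The planktonic heron overgrazing leads to the mussel collapse, the upstream sedge recruitment failure, the frog displacement, the migratory trout overgrazing, the coastal algae bloom, the migratory sedge displacement; the coastal heron die-off is not among them.

No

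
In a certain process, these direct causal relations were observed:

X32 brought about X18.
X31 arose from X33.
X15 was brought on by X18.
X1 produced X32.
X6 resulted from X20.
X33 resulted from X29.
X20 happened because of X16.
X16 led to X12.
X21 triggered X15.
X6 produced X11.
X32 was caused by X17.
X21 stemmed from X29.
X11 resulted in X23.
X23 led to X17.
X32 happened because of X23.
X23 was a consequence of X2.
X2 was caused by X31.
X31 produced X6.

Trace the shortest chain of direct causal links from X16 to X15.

X16 → X20 → X6 → X11 → X23 → X32 → X18 → X15

X16 → X20
X20 → X6
X6 → X11
X11 → X23
X23 → X32
X32 → X18
X18 → X15
Length: 7 steps.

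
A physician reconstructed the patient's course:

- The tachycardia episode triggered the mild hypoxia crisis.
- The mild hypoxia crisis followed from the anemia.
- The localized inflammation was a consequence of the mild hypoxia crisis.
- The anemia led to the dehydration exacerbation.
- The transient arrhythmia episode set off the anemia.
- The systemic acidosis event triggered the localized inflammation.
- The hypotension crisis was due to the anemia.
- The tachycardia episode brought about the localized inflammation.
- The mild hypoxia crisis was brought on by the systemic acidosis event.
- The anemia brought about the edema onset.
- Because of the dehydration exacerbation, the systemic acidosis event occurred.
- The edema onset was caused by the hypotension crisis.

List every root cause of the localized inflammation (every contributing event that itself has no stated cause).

Tracing upstream from the localized inflammation: the localized inflammation ← the mild hypoxia crisis ← the anemia ← the transient arrhythmia episode.
A separate upstream branch: the localized inflammation ← the tachycardia episode.
Each of those chain origins has no stated cause.

the tachycardia episode, the transient arrhythmia episode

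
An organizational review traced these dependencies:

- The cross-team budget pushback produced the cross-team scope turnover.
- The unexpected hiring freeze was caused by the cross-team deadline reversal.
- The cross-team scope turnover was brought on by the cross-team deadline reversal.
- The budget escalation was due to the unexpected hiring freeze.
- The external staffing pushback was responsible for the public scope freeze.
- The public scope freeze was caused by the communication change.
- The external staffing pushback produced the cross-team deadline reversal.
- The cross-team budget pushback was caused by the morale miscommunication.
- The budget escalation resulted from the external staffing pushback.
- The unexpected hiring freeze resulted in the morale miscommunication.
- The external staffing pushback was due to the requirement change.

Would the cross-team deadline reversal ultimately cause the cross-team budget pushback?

Yes

There is a causal chain: the cross-team deadline reversal → the unexpected hiring freeze → the morale miscommunication → the cross-team budget pushback.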